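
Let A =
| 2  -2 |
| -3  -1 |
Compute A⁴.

[[106, -34], [-51, 55]]

A² = [[10, -2], [-3, 7]]
A³ = [[26, -18], [-27, -1]]
A⁴ = [[106, -34], [-51, 55]]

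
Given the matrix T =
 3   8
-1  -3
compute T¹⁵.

[[3, 8], [-1, -3]]

T² = I (check: tr T = 0 and det T = -1), so T¹⁵ = T since 15 is odd.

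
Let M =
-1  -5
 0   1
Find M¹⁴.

[[1, 0], [0, 1]]

M² = I (check: tr M = 0 and det M = -1), so M¹⁴ = I since 14 is even.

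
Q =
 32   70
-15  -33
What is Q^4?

tr Q = -1 and det Q = -6, so the characteristic polynomial is λ² − (-1)λ + (-6) with roots 2 and -3.
Eigenvectors give P = [[7, -2], [-3, 1]] with P⁻¹ = [[1, 2], [3, 7]], and Q = P·diag(2, -3)·P⁻¹.
Then Q^4 = P·diag(16, 81)·P⁻¹ = [[112, -162], [-48, 81]] · [[1, 2], [3, 7]] = [[-374, -910], [195, 471]].

[[-374, -910], [195, 471]]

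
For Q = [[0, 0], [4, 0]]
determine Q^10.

[[0, 0], [0, 0]]

Q is strictly triangular, hence nilpotent: Q^2 = 0, so Q^10 = 0.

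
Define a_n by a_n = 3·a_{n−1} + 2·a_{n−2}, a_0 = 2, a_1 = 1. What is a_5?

295

With companion matrix A = [[3, 2], [1, 0]], [a_n, a_{n−1}]ᵀ = A·[a_{n−1}, a_{n−2}]ᵀ, so [a_5, a_4]ᵀ = A⁴·[a_1, a_0]ᵀ.
A⁴ = [[139, 78], [39, 22]], giving [a_5, a_4]ᵀ = [[295], [83]].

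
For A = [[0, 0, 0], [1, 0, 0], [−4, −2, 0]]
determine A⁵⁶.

A is strictly triangular, hence nilpotent: A³ = 0, so A⁵⁶ = 0.

[[0, 0, 0], [0, 0, 0], [0, 0, 0]]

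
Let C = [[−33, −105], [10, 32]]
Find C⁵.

tr C = −1 and det C = −6, so the characteristic polynomial is λ² − (−1)λ + (−6) with roots −3 and 2.
Eigenvectors give P = [[7, −3], [−2, 1]] with P⁻¹ = [[1, 3], [2, 7]], and C = P·diag(−3, 2)·P⁻¹.
Then C⁵ = P·diag(−243, 32)·P⁻¹ = [[−1701, −96], [486, 32]] · [[1, 3], [2, 7]] = [[−1893, −5775], [550, 1682]].

[[−1893, −5775], [550, 1682]]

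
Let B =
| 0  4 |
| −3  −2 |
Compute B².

[[−12, −8], [6, −8]]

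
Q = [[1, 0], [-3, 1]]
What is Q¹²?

Q = I + N where N = [[0, 0], [-3, 0]] is strictly lower-triangular, so N² = 0.
(I + N)¹² = I + 12·N = [[1, 0], [-36, 1]].

[[1, 0], [-36, 1]]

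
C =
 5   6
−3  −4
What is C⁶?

tr C = 1 and det C = −2, so the characteristic polynomial is λ² − (1)λ + (−2) with roots −1 and 2.
Eigenvectors give P = [[−1, −2], [1, 1]] with P⁻¹ = [[1, 2], [−1, −1]], and C = P·diag(−1, 2)·P⁻¹.
Then C⁶ = P·diag(1, 64)·P⁻¹ = [[−1, −128], [1, 64]] · [[1, 2], [−1, −1]] = [[127, 126], [−63, −62]].

[[127, 126], [−63, −62]]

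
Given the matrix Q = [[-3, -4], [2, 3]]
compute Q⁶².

Q² = I (check: tr Q = 0 and det Q = -1), so Q⁶² = I since 62 is even.

[[1, 0], [0, 1]]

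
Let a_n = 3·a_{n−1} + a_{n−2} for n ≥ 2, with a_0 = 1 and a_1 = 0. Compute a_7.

360

With companion matrix M = [[3, 1], [1, 0]], [a_n, a_{n−1}]ᵀ = M·[a_{n−1}, a_{n−2}]ᵀ, so [a_7, a_6]ᵀ = M⁶·[a_1, a_0]ᵀ.
M⁶ = [[1189, 360], [360, 109]], giving [a_7, a_6]ᵀ = [[360], [109]].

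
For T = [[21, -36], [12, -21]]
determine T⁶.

tr T = 0 and det T = -9, so the characteristic polynomial is λ² − (0)λ + (-9) with roots -3 and 3.
Eigenvectors give P = [[-3, 2], [-2, 1]] with P⁻¹ = [[1, -2], [2, -3]], and T = P·diag(-3, 3)·P⁻¹.
Then T⁶ = P·diag(729, 729)·P⁻¹ = [[-2187, 1458], [-1458, 729]] · [[1, -2], [2, -3]] = [[729, 0], [0, 729]].

[[729, 0], [0, 729]]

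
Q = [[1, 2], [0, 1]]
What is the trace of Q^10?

2

Q = I + N where N = [[0, 2], [0, 0]] is strictly upper-triangular, so N^2 = 0.
(I + N)^10 = I + 10·N = [[1, 20], [0, 1]].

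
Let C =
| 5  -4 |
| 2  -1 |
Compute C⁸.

[[13121, -13120], [6560, -6559]]

tr C = 4 and det C = 3, so the characteristic polynomial is λ² − (4)λ + (3) with roots 1 and 3.
Eigenvectors give P = [[-1, -2], [-1, -1]] with P⁻¹ = [[1, -2], [-1, 1]], and C = P·diag(1, 3)·P⁻¹.
Then C⁸ = P·diag(1, 6561)·P⁻¹ = [[-1, -13122], [-1, -6561]] · [[1, -2], [-1, 1]] = [[13121, -13120], [6560, -6559]].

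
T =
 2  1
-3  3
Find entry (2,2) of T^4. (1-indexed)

T^2 = [[1, 5], [-15, 6]]
T^3 = [[-13, 16], [-48, 3]]
T^4 = [[-74, 35], [-105, -39]]

-39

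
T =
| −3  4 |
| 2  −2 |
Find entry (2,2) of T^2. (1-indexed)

12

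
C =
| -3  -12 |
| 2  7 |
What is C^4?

tr C = 4 and det C = 3, so the characteristic polynomial is λ² − (4)λ + (3) with roots 1 and 3.
Eigenvectors give P = [[3, 2], [-1, -1]] with P⁻¹ = [[1, 2], [-1, -3]], and C = P·diag(1, 3)·P⁻¹.
Then C^4 = P·diag(1, 81)·P⁻¹ = [[3, 162], [-1, -81]] · [[1, 2], [-1, -3]] = [[-159, -480], [80, 241]].

[[-159, -480], [80, 241]]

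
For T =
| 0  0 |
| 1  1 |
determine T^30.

T² = T (a projection; rank 1, trace 1), so T^30 = T.

[[0, 0], [1, 1]]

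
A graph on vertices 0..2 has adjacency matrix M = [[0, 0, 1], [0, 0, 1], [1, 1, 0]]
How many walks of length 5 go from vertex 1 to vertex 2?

The number of length-5 walks from vertex 1 to vertex 2 is entry (1,2) of M⁵, where M is the adjacency matrix.
M² = [[1, 1, 0], [1, 1, 0], [0, 0, 2]]
M³ = [[0, 0, 2], [0, 0, 2], [2, 2, 0]]
M⁴ = [[2, 2, 0], [2, 2, 0], [0, 0, 4]]
M⁵ = [[0, 0, 4], [0, 0, 4], [4, 4, 0]]

4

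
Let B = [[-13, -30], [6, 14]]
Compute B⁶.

tr B = 1 and det B = -2, so the characteristic polynomial is λ² − (1)λ + (-2) with roots 2 and -1.
Eigenvectors give P = [[2, 5], [-1, -2]] with P⁻¹ = [[-2, -5], [1, 2]], and B = P·diag(2, -1)·P⁻¹.
Then B⁶ = P·diag(64, 1)·P⁻¹ = [[128, 5], [-64, -2]] · [[-2, -5], [1, 2]] = [[-251, -630], [126, 316]].

[[-251, -630], [126, 316]]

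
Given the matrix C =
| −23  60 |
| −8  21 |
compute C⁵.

tr C = −2 and det C = −3, so the characteristic polynomial is λ² − (−2)λ + (−3) with roots −3 and 1.
Eigenvectors give P = [[−3, −5], [−1, −2]] with P⁻¹ = [[−2, 5], [1, −3]], and C = P·diag(−3, 1)·P⁻¹.
Then C⁵ = P·diag(−243, 1)·P⁻¹ = [[729, −5], [243, −2]] · [[−2, 5], [1, −3]] = [[−1463, 3660], [−488, 1221]].

[[−1463, 3660], [−488, 1221]]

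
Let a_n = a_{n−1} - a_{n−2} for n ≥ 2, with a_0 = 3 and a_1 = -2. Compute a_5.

With companion matrix Q = [[1, -1], [1, 0]], [a_n, a_{n−1}]ᵀ = Q·[a_{n−1}, a_{n−2}]ᵀ, so [a_5, a_4]ᵀ = Q^4·[a_1, a_0]ᵀ.
Q^4 = [[-1, 1], [-1, 0]], giving [a_5, a_4]ᵀ = [[5], [2]].

5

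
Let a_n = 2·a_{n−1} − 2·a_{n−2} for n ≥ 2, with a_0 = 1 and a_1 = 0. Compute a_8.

16

With companion matrix A = [[2, −2], [1, 0]], [a_n, a_{n−1}]ᵀ = A·[a_{n−1}, a_{n−2}]ᵀ, so [a_8, a_7]ᵀ = A⁷·[a_1, a_0]ᵀ.
A⁷ = [[0, 16], [−8, 16]], giving [a_8, a_7]ᵀ = [[16], [16]].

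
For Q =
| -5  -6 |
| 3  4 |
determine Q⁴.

tr Q = -1 and det Q = -2, so the characteristic polynomial is λ² − (-1)λ + (-2) with roots 1 and -2.
Eigenvectors give P = [[-1, -2], [1, 1]] with P⁻¹ = [[1, 2], [-1, -1]], and Q = P·diag(1, -2)·P⁻¹.
Then Q⁴ = P·diag(1, 16)·P⁻¹ = [[-1, -32], [1, 16]] · [[1, 2], [-1, -1]] = [[31, 30], [-15, -14]].

[[31, 30], [-15, -14]]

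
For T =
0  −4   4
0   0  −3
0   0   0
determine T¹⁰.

T is strictly triangular, hence nilpotent: T³ = 0, so T¹⁰ = 0.

[[0, 0, 0], [0, 0, 0], [0, 0, 0]]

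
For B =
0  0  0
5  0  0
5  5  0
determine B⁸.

[[0, 0, 0], [0, 0, 0], [0, 0, 0]]

B is strictly triangular, hence nilpotent: B³ = 0, so B⁸ = 0.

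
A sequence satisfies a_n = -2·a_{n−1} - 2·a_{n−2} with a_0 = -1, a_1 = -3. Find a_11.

-160

With companion matrix T = [[-2, -2], [1, 0]], [a_n, a_{n−1}]ᵀ = T·[a_{n−1}, a_{n−2}]ᵀ, so [a_11, a_10]ᵀ = T¹⁰·[a_1, a_0]ᵀ.
T¹⁰ = [[32, 64], [-32, -32]], giving [a_11, a_10]ᵀ = [[-160], [128]].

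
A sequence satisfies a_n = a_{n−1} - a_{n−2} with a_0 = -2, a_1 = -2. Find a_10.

2

With companion matrix B = [[1, -1], [1, 0]], [a_n, a_{n−1}]ᵀ = B·[a_{n−1}, a_{n−2}]ᵀ, so [a_10, a_9]ᵀ = B⁹·[a_1, a_0]ᵀ.
B⁹ = [[-1, 0], [0, -1]], giving [a_10, a_9]ᵀ = [[2], [2]].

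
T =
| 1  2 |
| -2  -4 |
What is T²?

[[-3, -6], [6, 12]]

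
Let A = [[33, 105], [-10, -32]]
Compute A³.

tr A = 1 and det A = -6, so the characteristic polynomial is λ² − (1)λ + (-6) with roots -2 and 3.
Eigenvectors give P = [[3, -7], [-1, 2]] with P⁻¹ = [[-2, -7], [-1, -3]], and A = P·diag(-2, 3)·P⁻¹.
Then A³ = P·diag(-8, 27)·P⁻¹ = [[-24, -189], [8, 54]] · [[-2, -7], [-1, -3]] = [[237, 735], [-70, -218]].

[[237, 735], [-70, -218]]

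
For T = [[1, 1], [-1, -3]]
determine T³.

T² = [[0, -2], [2, 8]]
T³ = [[2, 6], [-6, -22]]

[[2, 6], [-6, -22]]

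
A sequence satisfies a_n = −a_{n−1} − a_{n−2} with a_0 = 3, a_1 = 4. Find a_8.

−7

With companion matrix B = [[−1, −1], [1, 0]], [a_n, a_{n−1}]ᵀ = B·[a_{n−1}, a_{n−2}]ᵀ, so [a_8, a_7]ᵀ = B⁷·[a_1, a_0]ᵀ.
B⁷ = [[−1, −1], [1, 0]], giving [a_8, a_7]ᵀ = [[−7], [4]].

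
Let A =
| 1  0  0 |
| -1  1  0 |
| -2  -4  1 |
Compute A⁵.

[[1, 0, 0], [-5, 1, 0], [30, -20, 1]]

A = I + N where N = [[0, 0, 0], [-1, 0, 0], [-2, -4, 0]] is strictly lower-triangular, so N³ = 0.
(I + N)⁵ = I + 5·N + 10·N² = [[1, 0, 0], [-5, 1, 0], [30, -20, 1]].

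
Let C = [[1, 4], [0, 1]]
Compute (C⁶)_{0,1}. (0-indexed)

C = I + N where N = [[0, 4], [0, 0]] is strictly upper-triangular, so N² = 0.
(I + N)⁶ = I + 6·N = [[1, 24], [0, 1]].

24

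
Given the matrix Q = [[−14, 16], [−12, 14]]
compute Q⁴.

tr Q = 0 and det Q = −4, so the characteristic polynomial is λ² − (0)λ + (−4) with roots −2 and 2.
Eigenvectors give P = [[4, 1], [3, 1]] with P⁻¹ = [[1, −1], [−3, 4]], and Q = P·diag(−2, 2)·P⁻¹.
Then Q⁴ = P·diag(16, 16)·P⁻¹ = [[64, 16], [48, 16]] · [[1, −1], [−3, 4]] = [[16, 0], [0, 16]].

[[16, 0], [0, 16]]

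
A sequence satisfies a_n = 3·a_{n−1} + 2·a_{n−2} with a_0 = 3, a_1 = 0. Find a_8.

With companion matrix C = [[3, 2], [1, 0]], [a_n, a_{n−1}]ᵀ = C·[a_{n−1}, a_{n−2}]ᵀ, so [a_8, a_7]ᵀ = C⁷·[a_1, a_0]ᵀ.
C⁷ = [[6279, 3526], [1763, 990]], giving [a_8, a_7]ᵀ = [[10578], [2970]].

10578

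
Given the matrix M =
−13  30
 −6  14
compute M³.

[[−37, 90], [−18, 44]]

tr M = 1 and det M = −2, so the characteristic polynomial is λ² − (1)λ + (−2) with roots 2 and −1.
Eigenvectors give P = [[2, −5], [1, −2]] with P⁻¹ = [[−2, 5], [−1, 2]], and M = P·diag(2, −1)·P⁻¹.
Then M³ = P·diag(8, −1)·P⁻¹ = [[16, 5], [8, 2]] · [[−2, 5], [−1, 2]] = [[−37, 90], [−18, 44]].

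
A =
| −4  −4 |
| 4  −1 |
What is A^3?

A^2 = [[0, 20], [−20, −15]]
A^3 = [[80, −20], [20, 95]]

[[80, −20], [20, 95]]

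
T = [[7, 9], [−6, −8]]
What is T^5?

tr T = −1 and det T = −2, so the characteristic polynomial is λ² − (−1)λ + (−2) with roots −2 and 1.
Eigenvectors give P = [[−1, 3], [1, −2]] with P⁻¹ = [[2, 3], [1, 1]], and T = P·diag(−2, 1)·P⁻¹.
Then T^5 = P·diag(−32, 1)·P⁻¹ = [[32, 3], [−32, −2]] · [[2, 3], [1, 1]] = [[67, 99], [−66, −98]].

[[67, 99], [−66, −98]]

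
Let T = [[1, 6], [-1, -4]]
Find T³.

[[13, 42], [-7, -22]]

tr T = -3 and det T = 2, so the characteristic polynomial is λ² − (-3)λ + (2) with roots -2 and -1.
Eigenvectors give P = [[-2, 3], [1, -1]] with P⁻¹ = [[1, 3], [1, 2]], and T = P·diag(-2, -1)·P⁻¹.
Then T³ = P·diag(-8, -1)·P⁻¹ = [[16, -3], [-8, 1]] · [[1, 3], [1, 2]] = [[13, 42], [-7, -22]].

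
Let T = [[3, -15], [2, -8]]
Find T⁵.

[[1023, -3165], [422, -1298]]

tr T = -5 and det T = 6, so the characteristic polynomial is λ² − (-5)λ + (6) with roots -3 and -2.
Eigenvectors give P = [[-5, -3], [-2, -1]] with P⁻¹ = [[1, -3], [-2, 5]], and T = P·diag(-3, -2)·P⁻¹.
Then T⁵ = P·diag(-243, -32)·P⁻¹ = [[1215, 96], [486, 32]] · [[1, -3], [-2, 5]] = [[1023, -3165], [422, -1298]].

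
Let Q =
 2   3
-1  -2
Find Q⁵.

[[2, 3], [-1, -2]]

Q² = I (check: tr Q = 0 and det Q = -1), so Q⁵ = Q since 5 is odd.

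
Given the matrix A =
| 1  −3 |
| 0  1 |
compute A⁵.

A = I + N where N = [[0, −3], [0, 0]] is strictly upper-triangular, so N² = 0.
(I + N)⁵ = I + 5·N = [[1, −15], [0, 1]].

[[1, −15], [0, 1]]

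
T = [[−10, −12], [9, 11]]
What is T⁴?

tr T = 1 and det T = −2, so the characteristic polynomial is λ² − (1)λ + (−2) with roots 2 and −1.
Eigenvectors give P = [[−1, 4], [1, −3]] with P⁻¹ = [[3, 4], [1, 1]], and T = P·diag(2, −1)·P⁻¹.
Then T⁴ = P·diag(16, 1)·P⁻¹ = [[−16, 4], [16, −3]] · [[3, 4], [1, 1]] = [[−44, −60], [45, 61]].

[[−44, −60], [45, 61]]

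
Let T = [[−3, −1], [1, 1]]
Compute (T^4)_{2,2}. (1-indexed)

−4

T^2 = [[8, 2], [−2, 0]]
T^3 = [[−22, −6], [6, 2]]
T^4 = [[60, 16], [−16, −4]]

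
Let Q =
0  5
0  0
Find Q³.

[[0, 0], [0, 0]]

Q is strictly triangular, hence nilpotent: Q² = 0, so Q³ = 0.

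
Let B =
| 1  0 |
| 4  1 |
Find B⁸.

B = I + N where N = [[0, 0], [4, 0]] is strictly lower-triangular, so N² = 0.
(I + N)⁸ = I + 8·N = [[1, 0], [32, 1]].

[[1, 0], [32, 1]]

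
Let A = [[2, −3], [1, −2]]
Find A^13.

A² = I (check: tr A = 0 and det A = −1), so A^13 = A since 13 is odd.

[[2, −3], [1, −2]]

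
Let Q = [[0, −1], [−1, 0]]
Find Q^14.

Q² = I (check: tr Q = 0 and det Q = −1), so Q^14 = I since 14 is even.

[[1, 0], [0, 1]]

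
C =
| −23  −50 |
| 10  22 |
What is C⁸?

[[31781, 63050], [−12610, −24964]]

tr C = −1 and det C = −6, so the characteristic polynomial is λ² − (−1)λ + (−6) with roots 2 and −3.
Eigenvectors give P = [[−2, 5], [1, −2]] with P⁻¹ = [[2, 5], [1, 2]], and C = P·diag(2, −3)·P⁻¹.
Then C⁸ = P·diag(256, 6561)·P⁻¹ = [[−512, 32805], [256, −13122]] · [[2, 5], [1, 2]] = [[31781, 63050], [−12610, −24964]].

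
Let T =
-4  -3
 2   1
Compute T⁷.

[[-382, -381], [254, 253]]

tr T = -3 and det T = 2, so the characteristic polynomial is λ² − (-3)λ + (2) with roots -2 and -1.
Eigenvectors give P = [[3, -1], [-2, 1]] with P⁻¹ = [[1, 1], [2, 3]], and T = P·diag(-2, -1)·P⁻¹.
Then T⁷ = P·diag(-128, -1)·P⁻¹ = [[-384, 1], [256, -1]] · [[1, 1], [2, 3]] = [[-382, -381], [254, 253]].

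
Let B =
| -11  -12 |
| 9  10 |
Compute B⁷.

tr B = -1 and det B = -2, so the characteristic polynomial is λ² − (-1)λ + (-2) with roots 1 and -2.
Eigenvectors give P = [[-1, 4], [1, -3]] with P⁻¹ = [[3, 4], [1, 1]], and B = P·diag(1, -2)·P⁻¹.
Then B⁷ = P·diag(1, -128)·P⁻¹ = [[-1, -512], [1, 384]] · [[3, 4], [1, 1]] = [[-515, -516], [387, 388]].

[[-515, -516], [387, 388]]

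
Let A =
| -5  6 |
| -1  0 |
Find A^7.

tr A = -5 and det A = 6, so the characteristic polynomial is λ² − (-5)λ + (6) with roots -2 and -3.
Eigenvectors give P = [[-2, 3], [-1, 1]] with P⁻¹ = [[1, -3], [1, -2]], and A = P·diag(-2, -3)·P⁻¹.
Then A^7 = P·diag(-128, -2187)·P⁻¹ = [[256, -6561], [128, -2187]] · [[1, -3], [1, -2]] = [[-6305, 12354], [-2059, 3990]].

[[-6305, 12354], [-2059, 3990]]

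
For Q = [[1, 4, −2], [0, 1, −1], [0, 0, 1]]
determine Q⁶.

Q = I + N where N = [[0, 4, −2], [0, 0, −1], [0, 0, 0]] is strictly upper-triangular, so N³ = 0.
(I + N)⁶ = I + 6·N + 15·N² = [[1, 24, −72], [0, 1, −6], [0, 0, 1]].

[[1, 24, −72], [0, 1, −6], [0, 0, 1]]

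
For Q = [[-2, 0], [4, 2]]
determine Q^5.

[[-32, 0], [64, 32]]

tr Q = 0 and det Q = -4, so the characteristic polynomial is λ² − (0)λ + (-4) with roots -2 and 2.
Eigenvectors give P = [[-1, 0], [1, 1]] with P⁻¹ = [[-1, 0], [1, 1]], and Q = P·diag(-2, 2)·P⁻¹.
Then Q^5 = P·diag(-32, 32)·P⁻¹ = [[32, 0], [-32, 32]] · [[-1, 0], [1, 1]] = [[-32, 0], [64, 32]].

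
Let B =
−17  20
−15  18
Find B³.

tr B = 1 and det B = −6, so the characteristic polynomial is λ² − (1)λ + (−6) with roots 3 and −2.
Eigenvectors give P = [[1, 4], [1, 3]] with P⁻¹ = [[−3, 4], [1, −1]], and B = P·diag(3, −2)·P⁻¹.
Then B³ = P·diag(27, −8)·P⁻¹ = [[27, −32], [27, −24]] · [[−3, 4], [1, −1]] = [[−113, 140], [−105, 132]].

[[−113, 140], [−105, 132]]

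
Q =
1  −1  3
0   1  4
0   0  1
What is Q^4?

[[1, −4, −12], [0, 1, 16], [0, 0, 1]]

Q = I + N where N = [[0, −1, 3], [0, 0, 4], [0, 0, 0]] is strictly upper-triangular, so N^3 = 0.
(I + N)^4 = I + 4·N + 6·N^2 = [[1, −4, −12], [0, 1, 16], [0, 0, 1]].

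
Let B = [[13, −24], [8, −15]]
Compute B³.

tr B = −2 and det B = −3, so the characteristic polynomial is λ² − (−2)λ + (−3) with roots 1 and −3.
Eigenvectors give P = [[−2, −3], [−1, −2]] with P⁻¹ = [[−2, 3], [1, −2]], and B = P·diag(1, −3)·P⁻¹.
Then B³ = P·diag(1, −27)·P⁻¹ = [[−2, 81], [−1, 54]] · [[−2, 3], [1, −2]] = [[85, −168], [56, −111]].

[[85, −168], [56, −111]]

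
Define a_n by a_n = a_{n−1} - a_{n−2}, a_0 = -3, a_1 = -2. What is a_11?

-1

With companion matrix Q = [[1, -1], [1, 0]], [a_n, a_{n−1}]ᵀ = Q·[a_{n−1}, a_{n−2}]ᵀ, so [a_11, a_10]ᵀ = Q^10·[a_1, a_0]ᵀ.
Q^10 = [[-1, 1], [-1, 0]], giving [a_11, a_10]ᵀ = [[-1], [2]].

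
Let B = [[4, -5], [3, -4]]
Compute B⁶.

B² = I (check: tr B = 0 and det B = -1), so B⁶ = I since 6 is even.

[[1, 0], [0, 1]]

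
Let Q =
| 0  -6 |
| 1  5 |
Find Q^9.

tr Q = 5 and det Q = 6, so the characteristic polynomial is λ² − (5)λ + (6) with roots 3 and 2.
Eigenvectors give P = [[-2, -3], [1, 1]] with P⁻¹ = [[1, 3], [-1, -2]], and Q = P·diag(3, 2)·P⁻¹.
Then Q^9 = P·diag(19683, 512)·P⁻¹ = [[-39366, -1536], [19683, 512]] · [[1, 3], [-1, -2]] = [[-37830, -115026], [19171, 58025]].

[[-37830, -115026], [19171, 58025]]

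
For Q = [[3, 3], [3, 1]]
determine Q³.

Q² = [[18, 12], [12, 10]]
Q³ = [[90, 66], [66, 46]]

[[90, 66], [66, 46]]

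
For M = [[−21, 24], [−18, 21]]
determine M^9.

[[−137781, 157464], [−118098, 137781]]

tr M = 0 and det M = −9, so the characteristic polynomial is λ² − (0)λ + (−9) with roots 3 and −3.
Eigenvectors give P = [[1, 4], [1, 3]] with P⁻¹ = [[−3, 4], [1, −1]], and M = P·diag(3, −3)·P⁻¹.
Then M^9 = P·diag(19683, −19683)·P⁻¹ = [[19683, −78732], [19683, −59049]] · [[−3, 4], [1, −1]] = [[−137781, 157464], [−118098, 137781]].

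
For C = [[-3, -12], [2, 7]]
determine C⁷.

[[-4371, -13116], [2186, 6559]]

tr C = 4 and det C = 3, so the characteristic polynomial is λ² − (4)λ + (3) with roots 3 and 1.
Eigenvectors give P = [[-2, 3], [1, -1]] with P⁻¹ = [[1, 3], [1, 2]], and C = P·diag(3, 1)·P⁻¹.
Then C⁷ = P·diag(2187, 1)·P⁻¹ = [[-4374, 3], [2187, -1]] · [[1, 3], [1, 2]] = [[-4371, -13116], [2186, 6559]].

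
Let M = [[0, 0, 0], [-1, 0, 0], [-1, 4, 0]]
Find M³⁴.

[[0, 0, 0], [0, 0, 0], [0, 0, 0]]

M is strictly triangular, hence nilpotent: M³ = 0, so M³⁴ = 0.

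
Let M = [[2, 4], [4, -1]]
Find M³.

M² = [[20, 4], [4, 17]]
M³ = [[56, 76], [76, -1]]

[[56, 76], [76, -1]]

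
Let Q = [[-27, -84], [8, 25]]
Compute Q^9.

tr Q = -2 and det Q = -3, so the characteristic polynomial is λ² − (-2)λ + (-3) with roots 1 and -3.
Eigenvectors give P = [[3, 7], [-1, -2]] with P⁻¹ = [[-2, -7], [1, 3]], and Q = P·diag(1, -3)·P⁻¹.
Then Q^9 = P·diag(1, -19683)·P⁻¹ = [[3, -137781], [-1, 39366]] · [[-2, -7], [1, 3]] = [[-137787, -413364], [39368, 118105]].

[[-137787, -413364], [39368, 118105]]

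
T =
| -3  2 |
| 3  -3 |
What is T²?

[[15, -12], [-18, 15]]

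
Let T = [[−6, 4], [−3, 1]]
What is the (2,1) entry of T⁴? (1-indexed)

195

tr T = −5 and det T = 6, so the characteristic polynomial is λ² − (−5)λ + (6) with roots −3 and −2.
Eigenvectors give P = [[4, 1], [3, 1]] with P⁻¹ = [[1, −1], [−3, 4]], and T = P·diag(−3, −2)·P⁻¹.
Then T⁴ = P·diag(81, 16)·P⁻¹ = [[324, 16], [243, 16]] · [[1, −1], [−3, 4]] = [[276, −260], [195, −179]].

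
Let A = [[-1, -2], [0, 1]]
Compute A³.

A² = I (check: tr A = 0 and det A = -1), so A³ = A since 3 is odd.

[[-1, -2], [0, 1]]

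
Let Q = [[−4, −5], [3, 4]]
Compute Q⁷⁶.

[[1, 0], [0, 1]]

Q² = I (check: tr Q = 0 and det Q = −1), so Q⁷⁶ = I since 76 is even.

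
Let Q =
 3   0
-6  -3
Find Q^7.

tr Q = 0 and det Q = -9, so the characteristic polynomial is λ² − (0)λ + (-9) with roots -3 and 3.
Eigenvectors give P = [[0, 1], [-1, -1]] with P⁻¹ = [[-1, -1], [1, 0]], and Q = P·diag(-3, 3)·P⁻¹.
Then Q^7 = P·diag(-2187, 2187)·P⁻¹ = [[0, 2187], [2187, -2187]] · [[-1, -1], [1, 0]] = [[2187, 0], [-4374, -2187]].

[[2187, 0], [-4374, -2187]]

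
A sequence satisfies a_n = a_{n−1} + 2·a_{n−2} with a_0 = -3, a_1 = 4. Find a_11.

686

With companion matrix C = [[1, 2], [1, 0]], [a_n, a_{n−1}]ᵀ = C·[a_{n−1}, a_{n−2}]ᵀ, so [a_11, a_10]ᵀ = C¹⁰·[a_1, a_0]ᵀ.
C¹⁰ = [[683, 682], [341, 342]], giving [a_11, a_10]ᵀ = [[686], [338]].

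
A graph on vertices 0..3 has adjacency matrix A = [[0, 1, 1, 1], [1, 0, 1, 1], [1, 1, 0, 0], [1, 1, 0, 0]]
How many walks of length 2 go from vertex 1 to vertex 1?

3

The number of length-2 walks from vertex 1 to vertex 1 is entry (1,1) of A^2, where A is the adjacency matrix.
A^2 = [[3, 2, 1, 1], [2, 3, 1, 1], [1, 1, 2, 2], [1, 1, 2, 2]]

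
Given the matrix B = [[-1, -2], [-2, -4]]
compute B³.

[[-25, -50], [-50, -100]]

B² = [[5, 10], [10, 20]]
B³ = [[-25, -50], [-50, -100]]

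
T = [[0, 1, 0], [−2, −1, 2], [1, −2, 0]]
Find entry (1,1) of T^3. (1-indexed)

T^2 = [[−2, −1, 2], [4, −5, −2], [4, 3, −4]]
T^3 = [[4, −5, −2], [8, 13, −10], [−10, 9, 6]]

4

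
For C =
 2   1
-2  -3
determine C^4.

[[2, -9], [18, 47]]

C^2 = [[2, -1], [2, 7]]
C^3 = [[6, 5], [-10, -19]]
C^4 = [[2, -9], [18, 47]]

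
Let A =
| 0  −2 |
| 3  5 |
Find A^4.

[[−114, −130], [195, 211]]

tr A = 5 and det A = 6, so the characteristic polynomial is λ² − (5)λ + (6) with roots 2 and 3.
Eigenvectors give P = [[−1, −2], [1, 3]] with P⁻¹ = [[−3, −2], [1, 1]], and A = P·diag(2, 3)·P⁻¹.
Then A^4 = P·diag(16, 81)·P⁻¹ = [[−16, −162], [16, 243]] · [[−3, −2], [1, 1]] = [[−114, −130], [195, 211]].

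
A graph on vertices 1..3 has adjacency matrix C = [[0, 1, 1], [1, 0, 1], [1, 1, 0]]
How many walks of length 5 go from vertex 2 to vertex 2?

10

The number of length-5 walks from vertex 2 to vertex 2 is entry (2,2) of C^5, where C is the adjacency matrix.
C^2 = [[2, 1, 1], [1, 2, 1], [1, 1, 2]]
C^3 = [[2, 3, 3], [3, 2, 3], [3, 3, 2]]
C^4 = [[6, 5, 5], [5, 6, 5], [5, 5, 6]]
C^5 = [[10, 11, 11], [11, 10, 11], [11, 11, 10]]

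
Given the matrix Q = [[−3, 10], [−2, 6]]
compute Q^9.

tr Q = 3 and det Q = 2, so the characteristic polynomial is λ² − (3)λ + (2) with roots 2 and 1.
Eigenvectors give P = [[2, 5], [1, 2]] with P⁻¹ = [[−2, 5], [1, −2]], and Q = P·diag(2, 1)·P⁻¹.
Then Q^9 = P·diag(512, 1)·P⁻¹ = [[1024, 5], [512, 2]] · [[−2, 5], [1, −2]] = [[−2043, 5110], [−1022, 2556]].

[[−2043, 5110], [−1022, 2556]]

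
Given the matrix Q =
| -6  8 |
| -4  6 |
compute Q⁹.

[[-1536, 2048], [-1024, 1536]]

tr Q = 0 and det Q = -4, so the characteristic polynomial is λ² − (0)λ + (-4) with roots 2 and -2.
Eigenvectors give P = [[1, 2], [1, 1]] with P⁻¹ = [[-1, 2], [1, -1]], and Q = P·diag(2, -2)·P⁻¹.
Then Q⁹ = P·diag(512, -512)·P⁻¹ = [[512, -1024], [512, -512]] · [[-1, 2], [1, -1]] = [[-1536, 2048], [-1024, 1536]].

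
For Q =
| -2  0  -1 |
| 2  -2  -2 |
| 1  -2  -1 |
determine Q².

[[3, 2, 3], [-10, 8, 4], [-7, 6, 4]]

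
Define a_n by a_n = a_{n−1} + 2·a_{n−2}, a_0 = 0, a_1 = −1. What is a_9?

With companion matrix T = [[1, 2], [1, 0]], [a_n, a_{n−1}]ᵀ = T·[a_{n−1}, a_{n−2}]ᵀ, so [a_9, a_8]ᵀ = T⁸·[a_1, a_0]ᵀ.
T⁸ = [[171, 170], [85, 86]], giving [a_9, a_8]ᵀ = [[−171], [−85]].

−171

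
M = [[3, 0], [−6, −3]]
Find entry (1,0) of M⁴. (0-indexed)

0

tr M = 0 and det M = −9, so the characteristic polynomial is λ² − (0)λ + (−9) with roots 3 and −3.
Eigenvectors give P = [[1, 0], [−1, −1]] with P⁻¹ = [[1, 0], [−1, −1]], and M = P·diag(3, −3)·P⁻¹.
Then M⁴ = P·diag(81, 81)·P⁻¹ = [[81, 0], [−81, −81]] · [[1, 0], [−1, −1]] = [[81, 0], [0, 81]].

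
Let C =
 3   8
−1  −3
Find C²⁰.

C² = I (check: tr C = 0 and det C = −1), so C²⁰ = I since 20 is even.

[[1, 0], [0, 1]]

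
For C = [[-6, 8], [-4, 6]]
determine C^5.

tr C = 0 and det C = -4, so the characteristic polynomial is λ² − (0)λ + (-4) with roots 2 and -2.
Eigenvectors give P = [[-1, 2], [-1, 1]] with P⁻¹ = [[1, -2], [1, -1]], and C = P·diag(2, -2)·P⁻¹.
Then C^5 = P·diag(32, -32)·P⁻¹ = [[-32, -64], [-32, -32]] · [[1, -2], [1, -1]] = [[-96, 128], [-64, 96]].

[[-96, 128], [-64, 96]]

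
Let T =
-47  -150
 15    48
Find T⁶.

[[-5921, -19950], [1995, 6714]]

tr T = 1 and det T = -6, so the characteristic polynomial is λ² − (1)λ + (-6) with roots -2 and 3.
Eigenvectors give P = [[-10, -3], [3, 1]] with P⁻¹ = [[-1, -3], [3, 10]], and T = P·diag(-2, 3)·P⁻¹.
Then T⁶ = P·diag(64, 729)·P⁻¹ = [[-640, -2187], [192, 729]] · [[-1, -3], [3, 10]] = [[-5921, -19950], [1995, 6714]].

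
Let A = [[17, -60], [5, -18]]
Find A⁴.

[[-179, 780], [-65, 276]]

tr A = -1 and det A = -6, so the characteristic polynomial is λ² − (-1)λ + (-6) with roots -3 and 2.
Eigenvectors give P = [[-3, -4], [-1, -1]] with P⁻¹ = [[1, -4], [-1, 3]], and A = P·diag(-3, 2)·P⁻¹.
Then A⁴ = P·diag(81, 16)·P⁻¹ = [[-243, -64], [-81, -16]] · [[1, -4], [-1, 3]] = [[-179, 780], [-65, 276]].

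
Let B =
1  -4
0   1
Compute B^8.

B = I + N where N = [[0, -4], [0, 0]] is strictly upper-triangular, so N^2 = 0.
(I + N)^8 = I + 8·N = [[1, -32], [0, 1]].

[[1, -32], [0, 1]]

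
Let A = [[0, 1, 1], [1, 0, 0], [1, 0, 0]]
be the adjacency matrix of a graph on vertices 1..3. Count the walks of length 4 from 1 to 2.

0

The number of length-4 walks from vertex 1 to vertex 2 is entry (1,2) of A⁴, where A is the adjacency matrix.
A² = [[2, 0, 0], [0, 1, 1], [0, 1, 1]]
A³ = [[0, 2, 2], [2, 0, 0], [2, 0, 0]]
A⁴ = [[4, 0, 0], [0, 2, 2], [0, 2, 2]]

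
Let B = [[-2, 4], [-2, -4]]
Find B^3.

B^2 = [[-4, -24], [12, 8]]
B^3 = [[56, 80], [-40, 16]]

[[56, 80], [-40, 16]]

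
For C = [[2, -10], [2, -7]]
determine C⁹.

tr C = -5 and det C = 6, so the characteristic polynomial is λ² − (-5)λ + (6) with roots -2 and -3.
Eigenvectors give P = [[5, 2], [2, 1]] with P⁻¹ = [[1, -2], [-2, 5]], and C = P·diag(-2, -3)·P⁻¹.
Then C⁹ = P·diag(-512, -19683)·P⁻¹ = [[-2560, -39366], [-1024, -19683]] · [[1, -2], [-2, 5]] = [[76172, -191710], [38342, -96367]].

[[76172, -191710], [38342, -96367]]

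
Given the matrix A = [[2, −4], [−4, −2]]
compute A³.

A² = [[20, 0], [0, 20]]
A³ = [[40, −80], [−80, −40]]

[[40, −80], [−80, −40]]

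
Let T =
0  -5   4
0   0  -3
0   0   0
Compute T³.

T is strictly triangular, hence nilpotent: T³ = 0, so T³ = 0.

[[0, 0, 0], [0, 0, 0], [0, 0, 0]]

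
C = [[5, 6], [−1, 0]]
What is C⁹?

[[58025, 115026], [−19171, −37830]]

tr C = 5 and det C = 6, so the characteristic polynomial is λ² − (5)λ + (6) with roots 3 and 2.
Eigenvectors give P = [[3, 2], [−1, −1]] with P⁻¹ = [[1, 2], [−1, −3]], and C = P·diag(3, 2)·P⁻¹.
Then C⁹ = P·diag(19683, 512)·P⁻¹ = [[59049, 1024], [−19683, −512]] · [[1, 2], [−1, −3]] = [[58025, 115026], [−19171, −37830]].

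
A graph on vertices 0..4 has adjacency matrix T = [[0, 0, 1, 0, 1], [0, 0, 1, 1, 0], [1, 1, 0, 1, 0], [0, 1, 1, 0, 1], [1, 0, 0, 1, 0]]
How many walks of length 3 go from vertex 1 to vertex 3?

The number of length-3 walks from vertex 1 to vertex 3 is entry (1,3) of T³, where T is the adjacency matrix.
T² = [[2, 1, 0, 2, 0], [1, 2, 1, 1, 1], [0, 1, 3, 1, 2], [2, 1, 1, 3, 0], [0, 1, 2, 0, 2]]
T³ = [[0, 2, 5, 1, 4], [2, 2, 4, 4, 2], [5, 4, 2, 6, 1], [1, 4, 6, 2, 5], [4, 2, 1, 5, 0]]

4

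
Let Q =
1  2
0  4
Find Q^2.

[[1, 10], [0, 16]]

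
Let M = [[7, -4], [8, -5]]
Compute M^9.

[[39367, -19684], [39368, -19685]]

tr M = 2 and det M = -3, so the characteristic polynomial is λ² − (2)λ + (-3) with roots 3 and -1.
Eigenvectors give P = [[1, -1], [1, -2]] with P⁻¹ = [[2, -1], [1, -1]], and M = P·diag(3, -1)·P⁻¹.
Then M^9 = P·diag(19683, -1)·P⁻¹ = [[19683, 1], [19683, 2]] · [[2, -1], [1, -1]] = [[39367, -19684], [39368, -19685]].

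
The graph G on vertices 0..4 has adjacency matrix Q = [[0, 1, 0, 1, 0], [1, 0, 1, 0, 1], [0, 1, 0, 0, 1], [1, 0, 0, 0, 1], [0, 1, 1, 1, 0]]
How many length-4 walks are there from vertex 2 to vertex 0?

6

The number of length-4 walks from vertex 2 to vertex 0 is entry (2,0) of Q^4, where Q is the adjacency matrix.
Q^2 = [[2, 0, 1, 0, 2], [0, 3, 1, 2, 1], [1, 1, 2, 1, 1], [0, 2, 1, 2, 0], [2, 1, 1, 0, 3]]
Q^3 = [[0, 5, 2, 4, 1], [5, 2, 4, 1, 6], [2, 4, 2, 2, 4], [4, 1, 2, 0, 5], [1, 6, 4, 5, 2]]
Q^4 = [[9, 3, 6, 1, 11], [3, 15, 8, 11, 7], [6, 8, 8, 6, 8], [1, 11, 6, 9, 3], [11, 7, 8, 3, 15]]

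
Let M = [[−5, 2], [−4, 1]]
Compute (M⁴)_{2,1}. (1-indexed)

160

tr M = −4 and det M = 3, so the characteristic polynomial is λ² − (−4)λ + (3) with roots −3 and −1.
Eigenvectors give P = [[1, −1], [1, −2]] with P⁻¹ = [[2, −1], [1, −1]], and M = P·diag(−3, −1)·P⁻¹.
Then M⁴ = P·diag(81, 1)·P⁻¹ = [[81, −1], [81, −2]] · [[2, −1], [1, −1]] = [[161, −80], [160, −79]].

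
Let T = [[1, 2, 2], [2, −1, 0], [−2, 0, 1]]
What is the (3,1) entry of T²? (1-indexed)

−4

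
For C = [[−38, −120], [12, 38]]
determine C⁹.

[[−9728, −30720], [3072, 9728]]

tr C = 0 and det C = −4, so the characteristic polynomial is λ² − (0)λ + (−4) with roots 2 and −2.
Eigenvectors give P = [[−3, −10], [1, 3]] with P⁻¹ = [[3, 10], [−1, −3]], and C = P·diag(2, −2)·P⁻¹.
Then C⁹ = P·diag(512, −512)·P⁻¹ = [[−1536, 5120], [512, −1536]] · [[3, 10], [−1, −3]] = [[−9728, −30720], [3072, 9728]].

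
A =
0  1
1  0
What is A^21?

[[0, 1], [1, 0]]

A² = I (check: tr A = 0 and det A = -1), so A^21 = A since 21 is odd.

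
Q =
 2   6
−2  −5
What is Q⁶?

tr Q = −3 and det Q = 2, so the characteristic polynomial is λ² − (−3)λ + (2) with roots −1 and −2.
Eigenvectors give P = [[2, 3], [−1, −2]] with P⁻¹ = [[2, 3], [−1, −2]], and Q = P·diag(−1, −2)·P⁻¹.
Then Q⁶ = P·diag(1, 64)·P⁻¹ = [[2, 192], [−1, −128]] · [[2, 3], [−1, −2]] = [[−188, −378], [126, 253]].

[[−188, −378], [126, 253]]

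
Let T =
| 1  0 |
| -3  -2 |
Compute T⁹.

tr T = -1 and det T = -2, so the characteristic polynomial is λ² − (-1)λ + (-2) with roots -2 and 1.
Eigenvectors give P = [[0, 1], [1, -1]] with P⁻¹ = [[1, 1], [1, 0]], and T = P·diag(-2, 1)·P⁻¹.
Then T⁹ = P·diag(-512, 1)·P⁻¹ = [[0, 1], [-512, -1]] · [[1, 1], [1, 0]] = [[1, 0], [-513, -512]].

[[1, 0], [-513, -512]]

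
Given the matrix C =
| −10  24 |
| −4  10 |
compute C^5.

tr C = 0 and det C = −4, so the characteristic polynomial is λ² − (0)λ + (−4) with roots 2 and −2.
Eigenvectors give P = [[2, 3], [1, 1]] with P⁻¹ = [[−1, 3], [1, −2]], and C = P·diag(2, −2)·P⁻¹.
Then C^5 = P·diag(32, −32)·P⁻¹ = [[64, −96], [32, −32]] · [[−1, 3], [1, −2]] = [[−160, 384], [−64, 160]].

[[−160, 384], [−64, 160]]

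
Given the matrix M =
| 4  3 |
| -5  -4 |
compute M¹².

[[1, 0], [0, 1]]

M² = I (check: tr M = 0 and det M = -1), so M¹² = I since 12 is even.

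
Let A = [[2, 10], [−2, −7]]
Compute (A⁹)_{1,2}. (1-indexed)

tr A = −5 and det A = 6, so the characteristic polynomial is λ² − (−5)λ + (6) with roots −3 and −2.
Eigenvectors give P = [[−2, 5], [1, −2]] with P⁻¹ = [[2, 5], [1, 2]], and A = P·diag(−3, −2)·P⁻¹.
Then A⁹ = P·diag(−19683, −512)·P⁻¹ = [[39366, −2560], [−19683, 1024]] · [[2, 5], [1, 2]] = [[76172, 191710], [−38342, −96367]].

191710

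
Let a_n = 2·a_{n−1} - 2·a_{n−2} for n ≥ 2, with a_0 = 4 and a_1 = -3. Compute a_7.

88

With companion matrix A = [[2, -2], [1, 0]], [a_n, a_{n−1}]ᵀ = A·[a_{n−1}, a_{n−2}]ᵀ, so [a_7, a_6]ᵀ = A⁶·[a_1, a_0]ᵀ.
A⁶ = [[-8, 16], [-8, 8]], giving [a_7, a_6]ᵀ = [[88], [56]].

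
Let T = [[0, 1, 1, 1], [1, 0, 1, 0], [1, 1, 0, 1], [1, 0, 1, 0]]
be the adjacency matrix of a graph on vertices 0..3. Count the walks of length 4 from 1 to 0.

9

The number of length-4 walks from vertex 1 to vertex 0 is entry (1,0) of T^4, where T is the adjacency matrix.
T^2 = [[3, 1, 2, 1], [1, 2, 1, 2], [2, 1, 3, 1], [1, 2, 1, 2]]
T^3 = [[4, 5, 5, 5], [5, 2, 5, 2], [5, 5, 4, 5], [5, 2, 5, 2]]
T^4 = [[15, 9, 14, 9], [9, 10, 9, 10], [14, 9, 15, 9], [9, 10, 9, 10]]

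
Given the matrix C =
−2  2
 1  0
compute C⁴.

C² = [[6, −4], [−2, 2]]
C³ = [[−16, 12], [6, −4]]
C⁴ = [[44, −32], [−16, 12]]

[[44, −32], [−16, 12]]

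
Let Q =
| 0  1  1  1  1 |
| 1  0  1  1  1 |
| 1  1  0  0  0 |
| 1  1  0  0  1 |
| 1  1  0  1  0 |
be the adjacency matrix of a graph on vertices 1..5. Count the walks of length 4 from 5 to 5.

The number of length-4 walks from vertex 5 to vertex 5 is entry (5,5) of Q^4, where Q is the adjacency matrix.
Q^2 = [[4, 3, 1, 2, 2], [3, 4, 1, 2, 2], [1, 1, 2, 2, 2], [2, 2, 2, 3, 2], [2, 2, 2, 2, 3]]
Q^3 = [[8, 9, 7, 9, 9], [9, 8, 7, 9, 9], [7, 7, 2, 4, 4], [9, 9, 4, 6, 7], [9, 9, 4, 7, 6]]
Q^4 = [[34, 33, 17, 26, 26], [33, 34, 17, 26, 26], [17, 17, 14, 18, 18], [26, 26, 18, 25, 24], [26, 26, 18, 24, 25]]

25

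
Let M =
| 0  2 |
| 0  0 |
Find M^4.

[[0, 0], [0, 0]]

M is strictly triangular, hence nilpotent: M^2 = 0, so M^4 = 0.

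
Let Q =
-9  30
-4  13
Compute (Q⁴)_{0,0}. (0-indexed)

-399

tr Q = 4 and det Q = 3, so the characteristic polynomial is λ² − (4)λ + (3) with roots 3 and 1.
Eigenvectors give P = [[5, 3], [2, 1]] with P⁻¹ = [[-1, 3], [2, -5]], and Q = P·diag(3, 1)·P⁻¹.
Then Q⁴ = P·diag(81, 1)·P⁻¹ = [[405, 3], [162, 1]] · [[-1, 3], [2, -5]] = [[-399, 1200], [-160, 481]].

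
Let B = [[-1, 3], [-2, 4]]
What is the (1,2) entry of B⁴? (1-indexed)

45

tr B = 3 and det B = 2, so the characteristic polynomial is λ² − (3)λ + (2) with roots 1 and 2.
Eigenvectors give P = [[3, 1], [2, 1]] with P⁻¹ = [[1, -1], [-2, 3]], and B = P·diag(1, 2)·P⁻¹.
Then B⁴ = P·diag(1, 16)·P⁻¹ = [[3, 16], [2, 16]] · [[1, -1], [-2, 3]] = [[-29, 45], [-30, 46]].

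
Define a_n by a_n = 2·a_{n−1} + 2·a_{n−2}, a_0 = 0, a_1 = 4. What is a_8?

3584

With companion matrix A = [[2, 2], [1, 0]], [a_n, a_{n−1}]ᵀ = A·[a_{n−1}, a_{n−2}]ᵀ, so [a_8, a_7]ᵀ = A⁷·[a_1, a_0]ᵀ.
A⁷ = [[896, 656], [328, 240]], giving [a_8, a_7]ᵀ = [[3584], [1312]].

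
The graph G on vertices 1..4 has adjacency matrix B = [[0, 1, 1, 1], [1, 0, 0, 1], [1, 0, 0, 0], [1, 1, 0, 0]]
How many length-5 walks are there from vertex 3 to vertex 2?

6

The number of length-5 walks from vertex 3 to vertex 2 is entry (3,2) of B⁵, where B is the adjacency matrix.
B² = [[3, 1, 0, 1], [1, 2, 1, 1], [0, 1, 1, 1], [1, 1, 1, 2]]
B³ = [[2, 4, 3, 4], [4, 2, 1, 3], [3, 1, 0, 1], [4, 3, 1, 2]]
B⁴ = [[11, 6, 2, 6], [6, 7, 4, 6], [2, 4, 3, 4], [6, 6, 4, 7]]
B⁵ = [[14, 17, 11, 17], [17, 12, 6, 13], [11, 6, 2, 6], [17, 13, 6, 12]]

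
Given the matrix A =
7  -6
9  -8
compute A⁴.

[[-29, 30], [-45, 46]]

tr A = -1 and det A = -2, so the characteristic polynomial is λ² − (-1)λ + (-2) with roots 1 and -2.
Eigenvectors give P = [[1, 2], [1, 3]] with P⁻¹ = [[3, -2], [-1, 1]], and A = P·diag(1, -2)·P⁻¹.
Then A⁴ = P·diag(1, 16)·P⁻¹ = [[1, 32], [1, 48]] · [[3, -2], [-1, 1]] = [[-29, 30], [-45, 46]].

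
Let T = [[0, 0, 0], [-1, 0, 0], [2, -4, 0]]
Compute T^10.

[[0, 0, 0], [0, 0, 0], [0, 0, 0]]

T is strictly triangular, hence nilpotent: T^3 = 0, so T^10 = 0.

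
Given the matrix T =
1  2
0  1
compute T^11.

T = I + N where N = [[0, 2], [0, 0]] is strictly upper-triangular, so N^2 = 0.
(I + N)^11 = I + 11·N = [[1, 22], [0, 1]].

[[1, 22], [0, 1]]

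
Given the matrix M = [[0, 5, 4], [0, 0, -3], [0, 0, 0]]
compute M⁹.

M is strictly triangular, hence nilpotent: M³ = 0, so M⁹ = 0.

[[0, 0, 0], [0, 0, 0], [0, 0, 0]]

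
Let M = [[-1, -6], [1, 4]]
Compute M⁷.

[[-253, -762], [127, 382]]

tr M = 3 and det M = 2, so the characteristic polynomial is λ² − (3)λ + (2) with roots 1 and 2.
Eigenvectors give P = [[3, -2], [-1, 1]] with P⁻¹ = [[1, 2], [1, 3]], and M = P·diag(1, 2)·P⁻¹.
Then M⁷ = P·diag(1, 128)·P⁻¹ = [[3, -256], [-1, 128]] · [[1, 2], [1, 3]] = [[-253, -762], [127, 382]].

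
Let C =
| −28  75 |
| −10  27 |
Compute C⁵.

tr C = −1 and det C = −6, so the characteristic polynomial is λ² − (−1)λ + (−6) with roots −3 and 2.
Eigenvectors give P = [[3, −5], [1, −2]] with P⁻¹ = [[2, −5], [1, −3]], and C = P·diag(−3, 2)·P⁻¹.
Then C⁵ = P·diag(−243, 32)·P⁻¹ = [[−729, −160], [−243, −64]] · [[2, −5], [1, −3]] = [[−1618, 4125], [−550, 1407]].

[[−1618, 4125], [−550, 1407]]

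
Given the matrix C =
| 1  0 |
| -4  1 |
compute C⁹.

[[1, 0], [-36, 1]]

C = I + N where N = [[0, 0], [-4, 0]] is strictly lower-triangular, so N² = 0.
(I + N)⁹ = I + 9·N = [[1, 0], [-36, 1]].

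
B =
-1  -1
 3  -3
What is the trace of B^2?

4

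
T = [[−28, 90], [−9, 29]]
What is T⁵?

tr T = 1 and det T = −2, so the characteristic polynomial is λ² − (1)λ + (−2) with roots −1 and 2.
Eigenvectors give P = [[10, 3], [3, 1]] with P⁻¹ = [[1, −3], [−3, 10]], and T = P·diag(−1, 2)·P⁻¹.
Then T⁵ = P·diag(−1, 32)·P⁻¹ = [[−10, 96], [−3, 32]] · [[1, −3], [−3, 10]] = [[−298, 990], [−99, 329]].

[[−298, 990], [−99, 329]]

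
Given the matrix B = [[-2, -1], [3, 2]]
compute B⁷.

B² = I (check: tr B = 0 and det B = -1), so B⁷ = B since 7 is odd.

[[-2, -1], [3, 2]]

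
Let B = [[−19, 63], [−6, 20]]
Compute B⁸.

[[−1529, 5355], [−510, 1786]]

tr B = 1 and det B = −2, so the characteristic polynomial is λ² − (1)λ + (−2) with roots −1 and 2.
Eigenvectors give P = [[7, 3], [2, 1]] with P⁻¹ = [[1, −3], [−2, 7]], and B = P·diag(−1, 2)·P⁻¹.
Then B⁸ = P·diag(1, 256)·P⁻¹ = [[7, 768], [2, 256]] · [[1, −3], [−2, 7]] = [[−1529, 5355], [−510, 1786]].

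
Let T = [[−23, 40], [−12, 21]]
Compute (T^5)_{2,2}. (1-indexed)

tr T = −2 and det T = −3, so the characteristic polynomial is λ² − (−2)λ + (−3) with roots −3 and 1.
Eigenvectors give P = [[−2, −5], [−1, −3]] with P⁻¹ = [[−3, 5], [1, −2]], and T = P·diag(−3, 1)·P⁻¹.
Then T^5 = P·diag(−243, 1)·P⁻¹ = [[486, −5], [243, −3]] · [[−3, 5], [1, −2]] = [[−1463, 2440], [−732, 1221]].

1221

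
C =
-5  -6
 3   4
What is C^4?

tr C = -1 and det C = -2, so the characteristic polynomial is λ² − (-1)λ + (-2) with roots -2 and 1.
Eigenvectors give P = [[2, 1], [-1, -1]] with P⁻¹ = [[1, 1], [-1, -2]], and C = P·diag(-2, 1)·P⁻¹.
Then C^4 = P·diag(16, 1)·P⁻¹ = [[32, 1], [-16, -1]] · [[1, 1], [-1, -2]] = [[31, 30], [-15, -14]].

[[31, 30], [-15, -14]]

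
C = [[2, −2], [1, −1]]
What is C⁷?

C² = C (a projection; rank 1, trace 1), so C⁷ = C.

[[2, −2], [1, −1]]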